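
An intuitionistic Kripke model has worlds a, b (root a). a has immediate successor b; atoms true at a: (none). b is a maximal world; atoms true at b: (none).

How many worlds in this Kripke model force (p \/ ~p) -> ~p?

2

a: forces it.
b: forces it.
Worlds forcing the formula: {a, b}.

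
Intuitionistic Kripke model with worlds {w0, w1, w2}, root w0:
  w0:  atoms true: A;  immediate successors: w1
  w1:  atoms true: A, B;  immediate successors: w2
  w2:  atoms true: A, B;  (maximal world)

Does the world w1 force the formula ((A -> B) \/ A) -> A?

w1 ||- ((A -> B) \/ A) -> A: every world accessible from w1 that forces (A -> B) \/ A (namely w1, w2) also forces A.

Yes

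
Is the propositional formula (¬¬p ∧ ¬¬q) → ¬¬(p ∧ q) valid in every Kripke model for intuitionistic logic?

This is the distribution of double negation over conjunction, which is intuitionistically derivable.
Assume ¬¬p, ¬¬q, and ¬(p ∧ q). From p we'd get ¬q (since p ∧ q is refuted), contradicting ¬¬q; so ¬p, contradicting ¬¬p.

Yes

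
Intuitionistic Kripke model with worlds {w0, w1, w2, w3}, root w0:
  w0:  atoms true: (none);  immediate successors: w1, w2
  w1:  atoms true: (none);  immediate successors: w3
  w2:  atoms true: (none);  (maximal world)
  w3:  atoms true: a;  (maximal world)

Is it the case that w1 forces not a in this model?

w1 does not force not a since w3 is accessible from w1 and w3 forces a.

No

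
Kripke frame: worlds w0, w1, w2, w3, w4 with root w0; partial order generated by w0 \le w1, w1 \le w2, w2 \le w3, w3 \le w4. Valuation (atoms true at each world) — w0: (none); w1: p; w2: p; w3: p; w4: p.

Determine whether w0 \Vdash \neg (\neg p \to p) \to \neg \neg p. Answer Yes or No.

w0 \Vdash \neg (\neg p \to p) \to \neg \neg p vacuously: no world accessible from w0 forces the antecedent \neg (\neg p \to p).

Yes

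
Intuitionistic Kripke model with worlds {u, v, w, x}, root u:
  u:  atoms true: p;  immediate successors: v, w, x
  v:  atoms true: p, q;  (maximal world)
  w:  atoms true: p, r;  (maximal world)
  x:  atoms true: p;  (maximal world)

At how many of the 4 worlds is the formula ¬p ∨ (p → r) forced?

1

u: does not force it — u ⊮ ¬p ∨ (p → r): neither disjunct is forced at u.
v: does not force it.
w: forces it.
x: does not force it.
Worlds forcing the formula: {w}.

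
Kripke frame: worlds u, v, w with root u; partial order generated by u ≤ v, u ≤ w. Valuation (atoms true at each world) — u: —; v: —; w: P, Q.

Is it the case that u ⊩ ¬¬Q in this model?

No

u ⊮ ¬¬Q since v is accessible from u and v ⊩ ¬Q.
v ⊩ ¬Q: no world accessible from v forces Q.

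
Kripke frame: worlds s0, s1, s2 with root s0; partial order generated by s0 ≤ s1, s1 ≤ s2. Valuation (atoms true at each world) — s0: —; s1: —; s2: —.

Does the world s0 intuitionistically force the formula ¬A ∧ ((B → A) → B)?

No

s0 ⊮ ¬A ∧ ((B → A) → B) since s0 fails (B → A) → B.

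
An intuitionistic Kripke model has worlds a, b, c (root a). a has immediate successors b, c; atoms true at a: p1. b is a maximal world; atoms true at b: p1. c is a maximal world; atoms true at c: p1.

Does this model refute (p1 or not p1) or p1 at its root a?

a forces (p1 or not p1) or p1 via the disjunct p1 or not p1.
So the root a forces (p1 or not p1) or p1; the model is not a countermodel.

No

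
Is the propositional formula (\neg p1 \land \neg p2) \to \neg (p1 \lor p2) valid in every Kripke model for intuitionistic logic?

Yes

This is a constructively valid De Morgan direction (conjunction of negations to negated disjunction), which is intuitionistically derivable.
If both \neg p1 and \neg p2 hold at a world, no accessible world forces p1 or forces p2, so none forces p1 \lor p2.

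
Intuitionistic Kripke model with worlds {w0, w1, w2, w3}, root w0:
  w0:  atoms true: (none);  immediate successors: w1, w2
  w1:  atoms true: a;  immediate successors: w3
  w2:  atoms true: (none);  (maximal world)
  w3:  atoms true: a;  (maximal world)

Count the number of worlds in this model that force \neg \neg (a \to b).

w0: does not force it — w0 \nVdash \neg \neg (a \to b) since w1 is accessible from w0 and w1 \Vdash \neg (a \to b).
w1: does not force it.
w2: forces it.
w3: does not force it.
Worlds forcing the formula: {w2}.

1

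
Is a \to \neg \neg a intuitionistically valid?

This is double-negation introduction, which is intuitionistically derivable.
If a world forces a then every accessible world forces a (persistence), so none forces \neg a; hence \neg \neg a.

Yes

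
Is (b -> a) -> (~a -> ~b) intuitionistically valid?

This is the forward direction of contraposition, which is intuitionistically derivable.
Assume b -> a and ~a. If b held then a would follow, contradicting ~a; so ~b.

Yes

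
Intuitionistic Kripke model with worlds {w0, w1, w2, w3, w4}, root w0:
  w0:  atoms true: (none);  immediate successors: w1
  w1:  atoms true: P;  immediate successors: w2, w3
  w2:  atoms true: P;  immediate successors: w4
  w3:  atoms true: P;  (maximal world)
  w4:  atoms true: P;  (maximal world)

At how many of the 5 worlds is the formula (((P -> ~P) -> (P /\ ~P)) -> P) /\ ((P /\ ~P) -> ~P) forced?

4

w0: does not force it — w0 ||-/- (((P -> ~P) -> (P /\ ~P)) -> P) /\ ((P /\ ~P) -> ~P) since w0 fails ((P -> ~P) -> (P /\ ~P)) -> P.
w1: forces it.
w2: forces it.
w3: forces it.
w4: forces it.
Worlds forcing the formula: {w1, w2, w3, w4}.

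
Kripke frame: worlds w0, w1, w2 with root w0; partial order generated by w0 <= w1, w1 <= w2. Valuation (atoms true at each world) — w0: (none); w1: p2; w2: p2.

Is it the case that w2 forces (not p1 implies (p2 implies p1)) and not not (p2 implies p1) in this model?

w2 does not force (not p1 implies (p2 implies p1)) and not not (p2 implies p1) since w2 fails not p1 implies (p2 implies p1).

No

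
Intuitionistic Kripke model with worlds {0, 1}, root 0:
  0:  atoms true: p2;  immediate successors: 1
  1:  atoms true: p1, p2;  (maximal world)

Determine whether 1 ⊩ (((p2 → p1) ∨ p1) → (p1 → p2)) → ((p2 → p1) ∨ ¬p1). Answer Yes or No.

1 ⊩ (((p2 → p1) ∨ p1) → (p1 → p2)) → ((p2 → p1) ∨ ¬p1): every world accessible from 1 that forces ((p2 → p1) ∨ p1) → (p1 → p2) (namely 1) also forces (p2 → p1) ∨ ¬p1.

Yes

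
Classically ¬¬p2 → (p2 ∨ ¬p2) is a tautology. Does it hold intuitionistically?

No

This is a variant of double-negation elimination (deriving excluded middle from double negation), which is not intuitionistically valid.
A Kripke countermodel: worlds u, v; order generated by u ≤ v; atoms true at each world — u:{}; v:{p2}.
u ⊮ ¬¬p2 → (p2 ∨ ¬p2): already at u itself, u ⊩ ¬¬p2 but u ⊮ p2 ∨ ¬p2.
u ⊮ p2 ∨ ¬p2: neither disjunct is forced at u.
u lacks atom p2, so u ⊮ p2.
So the root u does not force the formula.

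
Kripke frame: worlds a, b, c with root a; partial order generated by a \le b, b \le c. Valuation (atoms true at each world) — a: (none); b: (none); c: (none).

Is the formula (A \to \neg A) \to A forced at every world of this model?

Not every world: a \nVdash (A \to \neg A) \to A.
a \nVdash (A \to \neg A) \to A: already at a itself, a \Vdash A \to \neg A but a \nVdash A.
a lacks atom A, so a \nVdash A.

No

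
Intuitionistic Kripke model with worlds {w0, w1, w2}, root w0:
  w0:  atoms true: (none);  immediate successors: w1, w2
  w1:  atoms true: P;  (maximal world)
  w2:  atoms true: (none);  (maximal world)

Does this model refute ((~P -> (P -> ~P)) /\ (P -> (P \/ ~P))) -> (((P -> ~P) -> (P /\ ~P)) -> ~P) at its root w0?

Yes

w0 ||-/- ((~P -> (P -> ~P)) /\ (P -> (P \/ ~P))) -> (((P -> ~P) -> (P /\ ~P)) -> ~P): already at w0 itself, w0 ||- (~P -> (P -> ~P)) /\ (P -> (P \/ ~P)) but w0 ||-/- ((P -> ~P) -> (P /\ ~P)) -> ~P.
w0 ||-/- ((P -> ~P) -> (P /\ ~P)) -> ~P: at the accessible world w1, w1 ||- (P -> ~P) -> (P /\ ~P) but w1 ||-/- ~P.
w1 ||-/- ~P since w1 is accessible from w1 and w1 ||- P.
So the root w0 does not force ((~P -> (P -> ~P)) /\ (P -> (P \/ ~P))) -> (((P -> ~P) -> (P /\ ~P)) -> ~P); the model is a countermodel.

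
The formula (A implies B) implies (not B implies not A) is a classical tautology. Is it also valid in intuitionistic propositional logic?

This is the forward direction of contraposition, which is intuitionistically derivable.
Assume A implies B and not B. If A held then B would follow, contradicting not B; so not A.

Yes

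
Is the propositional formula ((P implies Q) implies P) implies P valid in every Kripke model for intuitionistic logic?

No

This is Peirce's law, which is not intuitionistically valid.
A Kripke countermodel: worlds 0, 1; order generated by 0 <= 1; atoms true at each world — 0:{}; 1:{P}.
0 does not force ((P implies Q) implies P) implies P: already at 0 itself, 0 forces (P implies Q) implies P but 0 does not force P.
0 lacks atom P, so 0 does not force P.
So the root 0 does not force the formula.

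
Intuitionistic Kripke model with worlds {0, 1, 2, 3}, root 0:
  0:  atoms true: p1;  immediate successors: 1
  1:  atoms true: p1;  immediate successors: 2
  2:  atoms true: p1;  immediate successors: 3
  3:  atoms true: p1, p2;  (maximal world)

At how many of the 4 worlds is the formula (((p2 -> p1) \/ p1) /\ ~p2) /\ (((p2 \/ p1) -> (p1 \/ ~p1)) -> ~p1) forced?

0

0: does not force it — 0 ||-/- (((p2 -> p1) \/ p1) /\ ~p2) /\ (((p2 \/ p1) -> (p1 \/ ~p1)) -> ~p1) since 0 fails ((p2 -> p1) \/ p1) /\ ~p2.
1: does not force it — 1 ||-/- (((p2 -> p1) \/ p1) /\ ~p2) /\ (((p2 \/ p1) -> (p1 \/ ~p1)) -> ~p1) since 1 fails ((p2 -> p1) \/ p1) /\ ~p2.
2: does not force it.
3: does not force it.
Worlds forcing the formula: { }.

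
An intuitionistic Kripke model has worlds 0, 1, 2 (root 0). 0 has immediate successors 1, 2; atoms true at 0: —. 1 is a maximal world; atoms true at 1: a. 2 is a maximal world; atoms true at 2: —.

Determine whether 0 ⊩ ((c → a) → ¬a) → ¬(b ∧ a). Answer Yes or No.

Yes

0 ⊩ ((c → a) → ¬a) → ¬(b ∧ a): every world accessible from 0 that forces (c → a) → ¬a (namely 2) also forces ¬(b ∧ a).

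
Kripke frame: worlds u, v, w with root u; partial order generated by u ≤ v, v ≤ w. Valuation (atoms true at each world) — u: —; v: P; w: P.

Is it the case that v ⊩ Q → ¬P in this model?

v ⊩ Q → ¬P vacuously: no world accessible from v forces the antecedent Q.

Yes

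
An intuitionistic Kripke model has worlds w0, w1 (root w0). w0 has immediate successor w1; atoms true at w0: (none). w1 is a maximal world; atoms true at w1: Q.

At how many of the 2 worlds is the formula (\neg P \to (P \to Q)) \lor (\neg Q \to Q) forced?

w0: forces it.
w1: forces it.
Worlds forcing the formula: {w0, w1}.

2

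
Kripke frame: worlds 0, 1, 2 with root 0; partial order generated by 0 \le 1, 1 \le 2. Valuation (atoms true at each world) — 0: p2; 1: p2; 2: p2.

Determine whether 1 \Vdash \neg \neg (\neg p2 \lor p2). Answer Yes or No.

Yes

1 \Vdash \neg \neg (\neg p2 \lor p2): no world accessible from 1 forces \neg (\neg p2 \lor p2).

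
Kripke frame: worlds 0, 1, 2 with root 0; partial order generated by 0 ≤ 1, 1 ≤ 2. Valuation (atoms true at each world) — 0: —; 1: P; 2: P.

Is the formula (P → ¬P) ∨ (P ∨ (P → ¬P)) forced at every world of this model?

No

Not every world: 0 ⊮ (P → ¬P) ∨ (P ∨ (P → ¬P)).
0 ⊮ (P → ¬P) ∨ (P ∨ (P → ¬P)): neither disjunct is forced at 0.
0 ⊮ P → ¬P: at the accessible world 1, 1 ⊩ P but 1 ⊮ ¬P.
1 ⊮ ¬P since 1 is accessible from 1 and 1 ⊩ P.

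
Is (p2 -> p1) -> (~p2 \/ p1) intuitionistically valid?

No

This is the material-implication-as-disjunction principle, which is not intuitionistically valid.
A Kripke countermodel: worlds a, b; order generated by a <= b; atoms true at each world — a:{}; b:{p1,p2}.
a ||-/- (p2 -> p1) -> (~p2 \/ p1): already at a itself, a ||- p2 -> p1 but a ||-/- ~p2 \/ p1.
a ||-/- ~p2 \/ p1: neither disjunct is forced at a.
a ||-/- ~p2 since b is accessible from a and b ||- p2.
So the root a does not force the formula.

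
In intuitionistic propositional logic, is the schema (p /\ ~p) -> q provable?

Yes

This is an instance of ex falso quodlibet, which is intuitionistically derivable.
No world can force both p and ~p, so the antecedent p /\ ~p is never forced and the implication holds vacuously at every world.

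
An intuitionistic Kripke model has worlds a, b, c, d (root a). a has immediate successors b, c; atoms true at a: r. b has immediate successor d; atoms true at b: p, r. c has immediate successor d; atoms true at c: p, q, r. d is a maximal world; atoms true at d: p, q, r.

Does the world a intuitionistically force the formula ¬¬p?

a ⊩ ¬¬p: no world accessible from a forces ¬p.

Yes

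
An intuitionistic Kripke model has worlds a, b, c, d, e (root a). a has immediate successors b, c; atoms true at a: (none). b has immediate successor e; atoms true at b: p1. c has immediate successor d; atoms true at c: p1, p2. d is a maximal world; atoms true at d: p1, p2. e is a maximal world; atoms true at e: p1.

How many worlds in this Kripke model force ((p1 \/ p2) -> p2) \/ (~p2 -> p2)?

2

a: does not force it — a ||-/- ((p1 \/ p2) -> p2) \/ (~p2 -> p2): neither disjunct is forced at a.
b: does not force it.
c: forces it.
d: forces it.
e: does not force it.
Worlds forcing the formula: {c, d}.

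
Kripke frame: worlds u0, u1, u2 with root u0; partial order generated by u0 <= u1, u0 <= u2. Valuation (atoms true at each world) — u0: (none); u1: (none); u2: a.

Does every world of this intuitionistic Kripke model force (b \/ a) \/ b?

No

Not every world: u0 ||-/- (b \/ a) \/ b.
u0 ||-/- (b \/ a) \/ b: neither disjunct is forced at u0.
u0 ||-/- b \/ a: neither disjunct is forced at u0.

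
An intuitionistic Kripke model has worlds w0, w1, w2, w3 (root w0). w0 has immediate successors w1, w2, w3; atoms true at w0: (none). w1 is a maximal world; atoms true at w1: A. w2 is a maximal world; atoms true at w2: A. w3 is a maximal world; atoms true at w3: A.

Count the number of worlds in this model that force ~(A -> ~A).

4

w0: forces it.
w1: forces it.
w2: forces it.
w3: forces it.
Worlds forcing the formula: {w0, w1, w2, w3}.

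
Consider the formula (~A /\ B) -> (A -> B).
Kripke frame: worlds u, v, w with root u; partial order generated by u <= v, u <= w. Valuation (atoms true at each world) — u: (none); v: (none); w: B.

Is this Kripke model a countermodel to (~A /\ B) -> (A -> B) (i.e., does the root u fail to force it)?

u ||- (~A /\ B) -> (A -> B): every world accessible from u that forces ~A /\ B (namely w) also forces A -> B.
So the root u forces (~A /\ B) -> (A -> B); the model is not a countermodel.

No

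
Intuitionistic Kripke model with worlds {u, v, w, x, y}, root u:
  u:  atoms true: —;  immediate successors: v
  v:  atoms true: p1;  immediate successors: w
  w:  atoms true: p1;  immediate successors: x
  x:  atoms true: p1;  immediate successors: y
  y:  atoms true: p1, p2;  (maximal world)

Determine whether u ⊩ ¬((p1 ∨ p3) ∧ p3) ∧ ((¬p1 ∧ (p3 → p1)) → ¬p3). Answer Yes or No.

u ⊩ ¬((p1 ∨ p3) ∧ p3) ∧ ((¬p1 ∧ (p3 → p1)) → ¬p3) since u forces both conjuncts.

Yes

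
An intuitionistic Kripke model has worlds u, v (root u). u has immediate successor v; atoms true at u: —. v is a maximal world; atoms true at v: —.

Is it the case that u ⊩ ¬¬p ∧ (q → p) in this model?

u ⊮ ¬¬p ∧ (q → p) since u fails ¬¬p.

No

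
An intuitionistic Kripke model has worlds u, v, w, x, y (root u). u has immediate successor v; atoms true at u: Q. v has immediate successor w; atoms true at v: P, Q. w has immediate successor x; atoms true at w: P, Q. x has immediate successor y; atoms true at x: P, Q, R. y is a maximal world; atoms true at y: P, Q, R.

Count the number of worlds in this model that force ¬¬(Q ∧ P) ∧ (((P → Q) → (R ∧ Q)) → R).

u: forces it.
v: forces it.
w: forces it.
x: forces it.
y: forces it.
Worlds forcing the formula: {u, v, w, x, y}.

5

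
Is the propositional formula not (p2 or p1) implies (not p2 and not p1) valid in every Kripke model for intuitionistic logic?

Yes

This is a constructively valid De Morgan direction (negated disjunction to conjunction of negations), which is intuitionistically derivable.
From not (p2 or p1): if p2 held then p2 or p1 would, contradiction — so not p2; similarly not p1.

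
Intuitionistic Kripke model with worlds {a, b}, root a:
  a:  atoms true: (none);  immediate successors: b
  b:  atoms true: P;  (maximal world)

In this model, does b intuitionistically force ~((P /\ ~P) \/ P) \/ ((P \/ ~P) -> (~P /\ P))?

b ||-/- ~((P /\ ~P) \/ P) \/ ((P \/ ~P) -> (~P /\ P)): neither disjunct is forced at b.
b ||-/- ~((P /\ ~P) \/ P) since b is accessible from b and b ||- (P /\ ~P) \/ P.
b ||- (P /\ ~P) \/ P via the disjunct P.

No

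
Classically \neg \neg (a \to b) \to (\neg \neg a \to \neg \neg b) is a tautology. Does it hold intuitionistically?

Yes

This is the distribution of double negation over implication, which is intuitionistically derivable.
Assume \neg \neg (a \to b) and \neg \neg a; suppose \neg b. Then a \to b would give \neg a (by contraposition), contradicting \neg \neg a; so \neg (a \to b), contradicting \neg \neg (a \to b). Hence \neg \neg b.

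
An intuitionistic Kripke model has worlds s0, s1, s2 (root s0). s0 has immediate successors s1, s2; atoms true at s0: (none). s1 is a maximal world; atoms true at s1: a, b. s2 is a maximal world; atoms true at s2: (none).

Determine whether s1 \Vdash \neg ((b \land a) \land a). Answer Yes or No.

s1 \nVdash \neg ((b \land a) \land a) since s1 is accessible from s1 and s1 \Vdash (b \land a) \land a.
s1 \Vdash (b \land a) \land a since s1 forces both conjuncts.

No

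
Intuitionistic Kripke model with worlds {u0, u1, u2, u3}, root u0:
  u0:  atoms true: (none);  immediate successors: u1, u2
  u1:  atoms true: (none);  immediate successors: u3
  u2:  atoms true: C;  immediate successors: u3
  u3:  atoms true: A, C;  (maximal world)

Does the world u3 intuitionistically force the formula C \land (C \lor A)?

u3 \Vdash C \land (C \lor A) since u3 forces both conjuncts.

Yes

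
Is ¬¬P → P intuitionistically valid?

No

This is double-negation elimination, which is not intuitionistically valid.
A Kripke countermodel: worlds u, v; order generated by u ≤ v; atoms true at each world — u:{}; v:{P}.
u ⊮ ¬¬P → P: already at u itself, u ⊩ ¬¬P but u ⊮ P.
u lacks atom P, so u ⊮ P.
So the root u does not force the formula.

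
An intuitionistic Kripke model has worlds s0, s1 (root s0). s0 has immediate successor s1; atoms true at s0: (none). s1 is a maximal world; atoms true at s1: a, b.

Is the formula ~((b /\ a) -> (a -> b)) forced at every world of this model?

No

Not every world: s0 ||-/- ~((b /\ a) -> (a -> b)).
s0 ||-/- ~((b /\ a) -> (a -> b)) since s0 is accessible from s0 and s0 ||- (b /\ a) -> (a -> b).
s0 ||- (b /\ a) -> (a -> b): every world accessible from s0 that forces b /\ a (namely s1) also forces a -> b.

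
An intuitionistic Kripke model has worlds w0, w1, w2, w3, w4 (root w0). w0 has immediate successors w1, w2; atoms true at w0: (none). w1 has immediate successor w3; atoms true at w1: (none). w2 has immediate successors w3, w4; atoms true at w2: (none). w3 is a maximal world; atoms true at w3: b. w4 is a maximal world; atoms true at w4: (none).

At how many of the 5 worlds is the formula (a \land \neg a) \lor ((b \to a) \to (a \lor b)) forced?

2

w0: does not force it — w0 \nVdash (a \land \neg a) \lor ((b \to a) \to (a \lor b)): neither disjunct is forced at w0.
w1: forces it.
w2: does not force it — w2 \nVdash (a \land \neg a) \lor ((b \to a) \to (a \lor b)): neither disjunct is forced at w2.
w3: forces it.
w4: does not force it.
Worlds forcing the formula: {w1, w3}.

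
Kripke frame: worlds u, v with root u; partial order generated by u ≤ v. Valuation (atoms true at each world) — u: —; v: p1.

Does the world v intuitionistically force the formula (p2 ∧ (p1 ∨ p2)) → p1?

v ⊩ (p2 ∧ (p1 ∨ p2)) → p1 vacuously: no world accessible from v forces the antecedent p2 ∧ (p1 ∨ p2).

Yes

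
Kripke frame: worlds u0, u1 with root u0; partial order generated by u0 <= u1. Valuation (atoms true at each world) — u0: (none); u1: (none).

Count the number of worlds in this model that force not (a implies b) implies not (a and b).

u0: forces it.
u1: forces it.
Worlds forcing the formula: {u0, u1}.

2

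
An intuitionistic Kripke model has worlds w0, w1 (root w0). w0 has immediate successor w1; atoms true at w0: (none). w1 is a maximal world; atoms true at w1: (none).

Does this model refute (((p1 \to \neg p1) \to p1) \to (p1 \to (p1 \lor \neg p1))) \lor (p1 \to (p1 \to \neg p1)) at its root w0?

No

w0 \Vdash (((p1 \to \neg p1) \to p1) \to (p1 \to (p1 \lor \neg p1))) \lor (p1 \to (p1 \to \neg p1)) via the disjunct ((p1 \to \neg p1) \to p1) \to (p1 \to (p1 \lor \neg p1)).
So the root w0 forces (((p1 \to \neg p1) \to p1) \to (p1 \to (p1 \lor \neg p1))) \lor (p1 \to (p1 \to \neg p1)); the model is not a countermodel.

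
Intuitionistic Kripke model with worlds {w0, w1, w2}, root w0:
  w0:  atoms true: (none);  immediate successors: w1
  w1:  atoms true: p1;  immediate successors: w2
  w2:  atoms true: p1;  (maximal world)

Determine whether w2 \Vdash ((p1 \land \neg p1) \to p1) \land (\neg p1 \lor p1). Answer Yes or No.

Yes

w2 \Vdash ((p1 \land \neg p1) \to p1) \land (\neg p1 \lor p1) since w2 forces both conjuncts.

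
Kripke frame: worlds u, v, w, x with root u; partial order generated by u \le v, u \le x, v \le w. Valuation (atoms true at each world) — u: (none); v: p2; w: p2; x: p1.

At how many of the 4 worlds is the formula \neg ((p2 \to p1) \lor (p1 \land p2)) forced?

u: does not force it — u \nVdash \neg ((p2 \to p1) \lor (p1 \land p2)) since x is accessible from u and x \Vdash (p2 \to p1) \lor (p1 \land p2).
v: forces it.
w: forces it.
x: does not force it.
Worlds forcing the formula: {v, w}.

2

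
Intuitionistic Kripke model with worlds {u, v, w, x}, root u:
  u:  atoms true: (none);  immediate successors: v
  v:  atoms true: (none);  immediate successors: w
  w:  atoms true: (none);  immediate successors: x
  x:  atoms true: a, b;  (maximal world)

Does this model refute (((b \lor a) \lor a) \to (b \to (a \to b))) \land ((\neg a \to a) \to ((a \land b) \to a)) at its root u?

u \Vdash (((b \lor a) \lor a) \to (b \to (a \to b))) \land ((\neg a \to a) \to ((a \land b) \to a)) since u forces both conjuncts.
So the root u forces (((b \lor a) \lor a) \to (b \to (a \to b))) \land ((\neg a \to a) \to ((a \land b) \to a)); the model is not a countermodel.

No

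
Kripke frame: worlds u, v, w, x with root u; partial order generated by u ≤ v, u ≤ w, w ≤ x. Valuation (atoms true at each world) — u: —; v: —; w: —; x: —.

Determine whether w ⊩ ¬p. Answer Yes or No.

w ⊩ ¬p: no world accessible from w forces p.

Yes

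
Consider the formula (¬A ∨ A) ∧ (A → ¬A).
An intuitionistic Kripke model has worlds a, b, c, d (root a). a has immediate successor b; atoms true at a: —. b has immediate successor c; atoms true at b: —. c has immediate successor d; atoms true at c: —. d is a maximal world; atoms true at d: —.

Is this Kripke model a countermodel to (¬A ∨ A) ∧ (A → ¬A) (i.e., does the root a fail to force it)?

a ⊩ (¬A ∨ A) ∧ (A → ¬A) since a forces both conjuncts.
So the root a forces (¬A ∨ A) ∧ (A → ¬A); the model is not a countermodel.

No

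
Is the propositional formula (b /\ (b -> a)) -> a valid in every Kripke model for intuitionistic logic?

Yes

This is modus ponens in implicational form, which is intuitionistically derivable.
If a world forces b and b -> a, then applying the implication at that world (which is accessible from itself) gives a.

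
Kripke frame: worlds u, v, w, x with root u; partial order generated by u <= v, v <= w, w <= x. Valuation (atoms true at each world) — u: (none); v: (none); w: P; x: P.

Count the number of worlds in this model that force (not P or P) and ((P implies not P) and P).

u: does not force it — u does not force (not P or P) and ((P implies not P) and P) since u fails not P or P.
v: does not force it — v does not force (not P or P) and ((P implies not P) and P) since v fails not P or P.
w: does not force it.
x: does not force it.
Worlds forcing the formula: { }.

0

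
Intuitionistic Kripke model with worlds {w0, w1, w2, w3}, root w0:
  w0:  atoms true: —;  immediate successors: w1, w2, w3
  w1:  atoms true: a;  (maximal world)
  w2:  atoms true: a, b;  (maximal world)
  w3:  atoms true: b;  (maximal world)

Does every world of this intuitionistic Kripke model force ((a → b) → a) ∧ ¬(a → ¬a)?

No

Not every world: w0 ⊮ ((a → b) → a) ∧ ¬(a → ¬a).
w0 ⊮ ((a → b) → a) ∧ ¬(a → ¬a) since w0 fails (a → b) → a.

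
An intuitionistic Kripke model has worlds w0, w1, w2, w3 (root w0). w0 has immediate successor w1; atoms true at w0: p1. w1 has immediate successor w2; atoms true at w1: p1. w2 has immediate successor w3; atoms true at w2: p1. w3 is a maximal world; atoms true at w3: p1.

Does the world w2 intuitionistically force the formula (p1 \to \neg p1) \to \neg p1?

Yes

w2 \Vdash (p1 \to \neg p1) \to \neg p1 vacuously: no world accessible from w2 forces the antecedent p1 \to \neg p1.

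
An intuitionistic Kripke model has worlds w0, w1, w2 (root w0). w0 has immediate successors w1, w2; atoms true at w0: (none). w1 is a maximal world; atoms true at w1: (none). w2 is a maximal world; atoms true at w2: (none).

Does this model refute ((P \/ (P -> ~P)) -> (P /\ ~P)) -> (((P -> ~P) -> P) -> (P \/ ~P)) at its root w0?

No

w0 ||- ((P \/ (P -> ~P)) -> (P /\ ~P)) -> (((P -> ~P) -> P) -> (P \/ ~P)) vacuously: no world accessible from w0 forces the antecedent (P \/ (P -> ~P)) -> (P /\ ~P).
So the root w0 forces ((P \/ (P -> ~P)) -> (P /\ ~P)) -> (((P -> ~P) -> P) -> (P \/ ~P)); the model is not a countermodel.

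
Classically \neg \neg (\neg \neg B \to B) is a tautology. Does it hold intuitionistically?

This is the double negation of double-negation elimination, which is intuitionistically derivable.
By Glivenko's theorem the double negation of any classical propositional tautology is intuitionistically provable; \neg \neg B \to B is classically a tautology.

Yes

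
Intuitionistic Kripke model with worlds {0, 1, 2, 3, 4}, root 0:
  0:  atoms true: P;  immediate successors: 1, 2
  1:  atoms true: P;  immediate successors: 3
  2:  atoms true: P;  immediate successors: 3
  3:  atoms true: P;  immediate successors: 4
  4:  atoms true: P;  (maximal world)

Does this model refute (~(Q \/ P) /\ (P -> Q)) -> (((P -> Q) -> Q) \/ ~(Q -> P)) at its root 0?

0 ||- (~(Q \/ P) /\ (P -> Q)) -> (((P -> Q) -> Q) \/ ~(Q -> P)) vacuously: no world accessible from 0 forces the antecedent ~(Q \/ P) /\ (P -> Q).
So the root 0 forces (~(Q \/ P) /\ (P -> Q)) -> (((P -> Q) -> Q) \/ ~(Q -> P)); the model is not a countermodel.

No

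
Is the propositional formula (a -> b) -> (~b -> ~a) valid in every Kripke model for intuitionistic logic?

This is the forward direction of contraposition, which is intuitionistically derivable.
Assume a -> b and ~b. If a held then b would follow, contradicting ~b; so ~a.

Yes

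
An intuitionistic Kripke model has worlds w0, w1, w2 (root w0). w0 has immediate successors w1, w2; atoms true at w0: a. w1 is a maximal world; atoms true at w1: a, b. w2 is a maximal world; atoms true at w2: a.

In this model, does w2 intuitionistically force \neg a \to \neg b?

Yes

w2 \Vdash \neg a \to \neg b vacuously: no world accessible from w2 forces the antecedent \neg a.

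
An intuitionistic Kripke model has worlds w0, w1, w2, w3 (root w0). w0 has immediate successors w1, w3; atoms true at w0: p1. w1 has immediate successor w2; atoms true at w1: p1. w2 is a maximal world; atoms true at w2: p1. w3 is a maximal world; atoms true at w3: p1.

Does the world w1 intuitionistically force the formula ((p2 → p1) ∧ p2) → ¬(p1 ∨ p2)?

w1 ⊩ ((p2 → p1) ∧ p2) → ¬(p1 ∨ p2) vacuously: no world accessible from w1 forces the antecedent (p2 → p1) ∧ p2.

Yes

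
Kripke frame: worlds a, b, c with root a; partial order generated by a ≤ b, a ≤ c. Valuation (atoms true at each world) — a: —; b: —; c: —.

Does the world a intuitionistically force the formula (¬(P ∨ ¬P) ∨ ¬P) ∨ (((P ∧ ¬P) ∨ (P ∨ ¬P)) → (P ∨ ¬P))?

Yes

a ⊩ (¬(P ∨ ¬P) ∨ ¬P) ∨ (((P ∧ ¬P) ∨ (P ∨ ¬P)) → (P ∨ ¬P)) via the disjunct ¬(P ∨ ¬P) ∨ ¬P.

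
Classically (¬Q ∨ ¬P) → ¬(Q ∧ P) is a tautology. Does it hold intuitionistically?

This is a constructively valid De Morgan direction (disjunction of negations to negated conjunction), which is intuitionistically derivable.
If ¬Q holds at a world then no accessible world forces Q, hence none forces Q ∧ P; likewise for ¬P.

Yes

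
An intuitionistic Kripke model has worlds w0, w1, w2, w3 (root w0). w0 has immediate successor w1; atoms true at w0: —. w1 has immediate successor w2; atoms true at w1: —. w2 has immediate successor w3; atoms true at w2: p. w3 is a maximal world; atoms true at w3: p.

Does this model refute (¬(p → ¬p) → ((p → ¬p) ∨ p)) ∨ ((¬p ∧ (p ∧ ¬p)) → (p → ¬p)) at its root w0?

No

w0 ⊩ (¬(p → ¬p) → ((p → ¬p) ∨ p)) ∨ ((¬p ∧ (p ∧ ¬p)) → (p → ¬p)) via the disjunct (¬p ∧ (p ∧ ¬p)) → (p → ¬p).
So the root w0 forces (¬(p → ¬p) → ((p → ¬p) ∨ p)) ∨ ((¬p ∧ (p ∧ ¬p)) → (p → ¬p)); the model is not a countermodel.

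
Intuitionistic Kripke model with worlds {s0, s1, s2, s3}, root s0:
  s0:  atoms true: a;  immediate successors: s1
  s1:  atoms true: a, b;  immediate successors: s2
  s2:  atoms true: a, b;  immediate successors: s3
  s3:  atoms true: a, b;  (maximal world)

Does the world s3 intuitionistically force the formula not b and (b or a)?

s3 does not force not b and (b or a) since s3 fails not b.

No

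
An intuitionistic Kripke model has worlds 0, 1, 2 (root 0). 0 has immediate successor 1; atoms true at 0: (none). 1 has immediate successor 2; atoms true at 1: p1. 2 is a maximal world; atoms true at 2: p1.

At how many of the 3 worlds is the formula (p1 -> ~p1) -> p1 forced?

3

0: forces it.
1: forces it.
2: forces it.
Worlds forcing the formula: {0, 1, 2}.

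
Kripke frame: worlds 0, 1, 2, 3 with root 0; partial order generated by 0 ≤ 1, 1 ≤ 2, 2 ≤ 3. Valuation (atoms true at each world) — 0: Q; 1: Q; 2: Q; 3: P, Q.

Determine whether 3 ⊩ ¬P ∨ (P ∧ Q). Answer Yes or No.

Yes

3 ⊩ ¬P ∨ (P ∧ Q) via the disjunct P ∧ Q.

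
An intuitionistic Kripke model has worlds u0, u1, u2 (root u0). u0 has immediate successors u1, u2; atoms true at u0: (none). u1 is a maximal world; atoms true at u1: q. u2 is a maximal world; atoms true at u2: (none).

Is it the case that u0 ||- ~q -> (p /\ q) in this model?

u0 ||-/- ~q -> (p /\ q): at the accessible world u2, u2 ||- ~q but u2 ||-/- p /\ q.
u2 ||-/- p /\ q since u2 fails p.

No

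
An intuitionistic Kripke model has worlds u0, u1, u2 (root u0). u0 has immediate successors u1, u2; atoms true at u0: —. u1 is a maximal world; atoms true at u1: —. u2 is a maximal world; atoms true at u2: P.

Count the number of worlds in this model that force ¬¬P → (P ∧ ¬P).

u0: does not force it — u0 ⊮ ¬¬P → (P ∧ ¬P): at the accessible world u2, u2 ⊩ ¬¬P but u2 ⊮ P ∧ ¬P.
u1: forces it.
u2: does not force it — u2 ⊮ ¬¬P → (P ∧ ¬P): already at u2 itself, u2 ⊩ ¬¬P but u2 ⊮ P ∧ ¬P.
Worlds forcing the formula: {u1}.

1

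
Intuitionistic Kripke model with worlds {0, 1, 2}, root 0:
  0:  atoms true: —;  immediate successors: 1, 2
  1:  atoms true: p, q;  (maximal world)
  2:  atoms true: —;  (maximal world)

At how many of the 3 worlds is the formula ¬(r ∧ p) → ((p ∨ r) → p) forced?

0: forces it.
1: forces it.
2: forces it.
Worlds forcing the formula: {0, 1, 2}.

3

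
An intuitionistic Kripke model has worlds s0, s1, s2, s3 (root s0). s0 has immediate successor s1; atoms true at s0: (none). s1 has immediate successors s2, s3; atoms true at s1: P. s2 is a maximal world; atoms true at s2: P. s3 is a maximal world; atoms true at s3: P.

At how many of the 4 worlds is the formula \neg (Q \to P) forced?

s0: does not force it — s0 \nVdash \neg (Q \to P) since s0 is accessible from s0 and s0 \Vdash Q \to P.
s1: does not force it — s1 \nVdash \neg (Q \to P) since s1 is accessible from s1 and s1 \Vdash Q \to P.
s2: does not force it — s2 \nVdash \neg (Q \to P) since s2 is accessible from s2 and s2 \Vdash Q \to P.
s3: does not force it.
Worlds forcing the formula: { }.

0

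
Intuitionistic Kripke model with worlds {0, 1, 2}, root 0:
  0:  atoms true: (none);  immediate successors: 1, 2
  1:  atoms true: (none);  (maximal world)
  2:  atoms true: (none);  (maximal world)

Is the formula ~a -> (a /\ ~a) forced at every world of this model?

Not every world: 0 ||-/- ~a -> (a /\ ~a).
0 ||-/- ~a -> (a /\ ~a): already at 0 itself, 0 ||- ~a but 0 ||-/- a /\ ~a.
0 ||-/- a /\ ~a since 0 fails a.

No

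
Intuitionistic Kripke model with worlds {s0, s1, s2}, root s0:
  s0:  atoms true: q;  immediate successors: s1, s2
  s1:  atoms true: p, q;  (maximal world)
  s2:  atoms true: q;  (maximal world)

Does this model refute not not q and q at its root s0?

No

s0 forces not not q and q since s0 forces both conjuncts.
So the root s0 forces not not q and q; the model is not a countermodel.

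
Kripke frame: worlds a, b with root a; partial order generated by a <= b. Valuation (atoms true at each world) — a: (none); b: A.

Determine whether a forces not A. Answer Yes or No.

No

a does not force not A since b is accessible from a and b forces A.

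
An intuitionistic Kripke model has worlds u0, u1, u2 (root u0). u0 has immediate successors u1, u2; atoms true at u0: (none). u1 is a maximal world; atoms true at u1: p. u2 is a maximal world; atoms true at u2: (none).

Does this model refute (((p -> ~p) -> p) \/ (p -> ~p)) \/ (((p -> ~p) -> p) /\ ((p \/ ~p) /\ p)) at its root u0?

u0 ||-/- (((p -> ~p) -> p) \/ (p -> ~p)) \/ (((p -> ~p) -> p) /\ ((p \/ ~p) /\ p)): neither disjunct is forced at u0.
u0 ||-/- ((p -> ~p) -> p) \/ (p -> ~p): neither disjunct is forced at u0.
u0 ||-/- (p -> ~p) -> p: at the accessible world u2, u2 ||- p -> ~p but u2 ||-/- p.
u2 lacks atom p, so u2 ||-/- p.
So the root u0 does not force (((p -> ~p) -> p) \/ (p -> ~p)) \/ (((p -> ~p) -> p) /\ ((p \/ ~p) /\ p)); the model is a countermodel.

Yes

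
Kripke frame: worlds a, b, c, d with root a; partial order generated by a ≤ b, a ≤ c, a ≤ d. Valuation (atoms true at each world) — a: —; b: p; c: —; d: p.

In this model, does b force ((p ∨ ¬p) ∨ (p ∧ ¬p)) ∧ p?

Yes

b ⊩ ((p ∨ ¬p) ∨ (p ∧ ¬p)) ∧ p since b forces both conjuncts.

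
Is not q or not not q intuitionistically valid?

No

This is the weak law of excluded middle, which is not intuitionistically valid.
A Kripke countermodel: worlds u0, u1, u2; order generated by u0 <= u1, u0 <= u2; atoms true at each world — u0:{}; u1:{q}; u2:{}.
u0 does not force not q or not not q: neither disjunct is forced at u0.
u0 does not force not q since u1 is accessible from u0 and u1 forces q.
So the root u0 does not force the formula.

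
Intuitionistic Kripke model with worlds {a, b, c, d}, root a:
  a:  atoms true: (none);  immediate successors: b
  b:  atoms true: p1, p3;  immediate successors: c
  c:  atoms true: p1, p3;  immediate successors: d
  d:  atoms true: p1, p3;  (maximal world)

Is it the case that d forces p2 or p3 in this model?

Yes

d forces p2 or p3 via the disjunct p3.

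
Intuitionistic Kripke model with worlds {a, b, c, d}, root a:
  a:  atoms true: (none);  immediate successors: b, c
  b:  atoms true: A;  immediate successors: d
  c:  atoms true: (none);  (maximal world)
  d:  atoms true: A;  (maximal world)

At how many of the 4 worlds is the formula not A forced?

a: does not force it — a does not force not A since b is accessible from a and b forces A.
b: does not force it — b does not force not A since b is accessible from b and b forces A.
c: forces it.
d: does not force it.
Worlds forcing the formula: {c}.

1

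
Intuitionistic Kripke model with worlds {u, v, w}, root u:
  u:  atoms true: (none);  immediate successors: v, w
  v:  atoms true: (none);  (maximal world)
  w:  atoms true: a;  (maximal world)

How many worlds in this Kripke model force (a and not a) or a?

1

u: does not force it — u does not force (a and not a) or a: neither disjunct is forced at u.
v: does not force it — v does not force (a and not a) or a: neither disjunct is forced at v.
w: forces it.
Worlds forcing the formula: {w}.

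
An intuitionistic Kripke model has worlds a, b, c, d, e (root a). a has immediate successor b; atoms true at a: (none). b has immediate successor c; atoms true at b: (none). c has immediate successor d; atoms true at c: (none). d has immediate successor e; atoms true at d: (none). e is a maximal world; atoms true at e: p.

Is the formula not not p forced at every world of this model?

Yes

a forces not not p: no world accessible from a forces not p.
Since the root a forces not not p and forcing is persistent (monotone upward), every world forces it.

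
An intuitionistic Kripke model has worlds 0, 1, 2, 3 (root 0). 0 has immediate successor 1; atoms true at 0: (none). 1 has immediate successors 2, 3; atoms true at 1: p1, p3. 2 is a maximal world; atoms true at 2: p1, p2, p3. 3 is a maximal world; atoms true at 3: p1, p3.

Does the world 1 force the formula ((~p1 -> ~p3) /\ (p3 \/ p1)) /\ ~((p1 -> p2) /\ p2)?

1 ||-/- ((~p1 -> ~p3) /\ (p3 \/ p1)) /\ ~((p1 -> p2) /\ p2) since 1 fails ~((p1 -> p2) /\ p2).

No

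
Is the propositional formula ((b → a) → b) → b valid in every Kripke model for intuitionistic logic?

This is Peirce's law, which is not intuitionistically valid.
A Kripke countermodel: worlds u, v; order generated by u ≤ v; atoms true at each world — u:{}; v:{b}.
u ⊮ ((b → a) → b) → b: already at u itself, u ⊩ (b → a) → b but u ⊮ b.
u lacks atom b, so u ⊮ b.
So the root u does not force the formula.

No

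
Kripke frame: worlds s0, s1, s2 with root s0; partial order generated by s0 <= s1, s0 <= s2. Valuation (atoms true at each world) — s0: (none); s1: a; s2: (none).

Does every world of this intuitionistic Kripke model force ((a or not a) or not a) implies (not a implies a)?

No

Not every world: s0 does not force ((a or not a) or not a) implies (not a implies a).
s0 does not force ((a or not a) or not a) implies (not a implies a): at the accessible world s2, s2 forces (a or not a) or not a but s2 does not force not a implies a.
s2 does not force not a implies a: already at s2 itself, s2 forces not a but s2 does not force a.
s2 lacks atom a, so s2 does not force a.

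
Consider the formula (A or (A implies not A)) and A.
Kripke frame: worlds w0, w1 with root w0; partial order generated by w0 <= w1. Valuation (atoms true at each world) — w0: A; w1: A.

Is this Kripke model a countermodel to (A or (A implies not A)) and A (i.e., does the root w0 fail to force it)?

No

w0 forces (A or (A implies not A)) and A since w0 forces both conjuncts.
So the root w0 forces (A or (A implies not A)) and A; the model is not a countermodel.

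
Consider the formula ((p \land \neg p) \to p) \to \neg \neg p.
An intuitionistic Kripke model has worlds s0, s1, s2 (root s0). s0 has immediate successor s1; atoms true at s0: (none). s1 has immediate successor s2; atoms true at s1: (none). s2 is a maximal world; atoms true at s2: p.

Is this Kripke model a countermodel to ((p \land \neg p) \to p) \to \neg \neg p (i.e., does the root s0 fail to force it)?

No

s0 \Vdash ((p \land \neg p) \to p) \to \neg \neg p: every world accessible from s0 that forces (p \land \neg p) \to p (namely s0, s1, s2) also forces \neg \neg p.
So the root s0 forces ((p \land \neg p) \to p) \to \neg \neg p; the model is not a countermodel.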